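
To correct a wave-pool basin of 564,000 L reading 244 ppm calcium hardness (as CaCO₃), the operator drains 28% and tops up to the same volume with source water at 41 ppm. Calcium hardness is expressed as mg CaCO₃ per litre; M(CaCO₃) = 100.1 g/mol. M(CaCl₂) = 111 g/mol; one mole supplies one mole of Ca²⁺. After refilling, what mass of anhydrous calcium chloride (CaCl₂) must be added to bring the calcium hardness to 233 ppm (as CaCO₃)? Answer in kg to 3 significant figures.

28.7 kg

After draining 28% and refilling: 244 × 0.72 + 41 × 0.28 = 187.16 ppm.
Deficit to target: 233 − 187.16 = 45.84 mg/L.
As CaCO₃: 45.84 mg/L × 564,000 L = 25,850 g; ÷ 100.1 = 258.3 mol Ca²⁺.
Mass: 258.3 × 111 = 28,670 g.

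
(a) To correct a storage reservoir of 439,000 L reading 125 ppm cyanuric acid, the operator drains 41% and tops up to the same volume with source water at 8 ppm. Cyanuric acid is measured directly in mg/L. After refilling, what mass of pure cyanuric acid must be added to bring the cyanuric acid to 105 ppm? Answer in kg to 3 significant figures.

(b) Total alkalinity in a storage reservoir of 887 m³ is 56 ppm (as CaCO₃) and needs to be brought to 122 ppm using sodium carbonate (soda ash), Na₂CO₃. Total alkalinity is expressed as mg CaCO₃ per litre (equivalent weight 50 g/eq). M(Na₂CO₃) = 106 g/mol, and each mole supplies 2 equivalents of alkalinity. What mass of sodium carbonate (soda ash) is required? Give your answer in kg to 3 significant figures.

(a) After draining 41% and refilling: 125 × 0.59 + 8 × 0.41 = 77.03 ppm.
(a) Deficit to target: 105 − 77.03 = 27.97 mg/L.
(a) Mass: 27.97 mg/L × 439,000 L = 12,280 g cyanuric acid.

(b) Volume: 887 m³ = 887,000 L.
(b) Alkalinity to add: (122 − 56) = 66 mg/L as CaCO₃ × 887,000 L = 58,540 g as CaCO₃.
(b) Equivalents: 58,540 g ÷ 50 g/eq = 1171 eq.
(b) Each mole of Na₂CO₃ supplies 2 eq, so 1171 / 2 = 585.4 mol.
(b) Mass: 585.4 mol × 106 g/mol = 62,050 g.

(a) 12.3 kg; (b) 62.1 kg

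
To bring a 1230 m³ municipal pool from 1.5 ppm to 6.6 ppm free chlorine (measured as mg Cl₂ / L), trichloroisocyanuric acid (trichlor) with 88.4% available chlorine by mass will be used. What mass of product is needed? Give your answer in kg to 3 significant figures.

Volume: 1230 m³ = 1,230,000 L.
Chlorine deficit: 6.6 − 1.5 = 5.1 ppm = 5.1 mg/L as Cl₂.
Cl₂ equivalent needed: 5.1 mg/L × 1,230,000 L = 6,273,000 mg = 6273 g.
Product at 88.4% available chlorine: 6273 / 0.884 = 7096 g.

7.10 kg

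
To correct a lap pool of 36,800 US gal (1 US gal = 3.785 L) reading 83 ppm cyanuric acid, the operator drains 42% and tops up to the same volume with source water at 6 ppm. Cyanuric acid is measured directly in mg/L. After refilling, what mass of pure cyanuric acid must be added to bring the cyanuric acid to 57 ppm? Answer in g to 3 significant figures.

883 g

Volume: 36,800 US gal × 3.785 L/gal = 139,288 L.
After draining 42% and refilling: 83 × 0.58 + 6 × 0.42 = 50.66 ppm.
Deficit to target: 57 − 50.66 = 6.34 mg/L.
Mass: 6.34 mg/L × 139,288 L = 883.1 g cyanuric acid.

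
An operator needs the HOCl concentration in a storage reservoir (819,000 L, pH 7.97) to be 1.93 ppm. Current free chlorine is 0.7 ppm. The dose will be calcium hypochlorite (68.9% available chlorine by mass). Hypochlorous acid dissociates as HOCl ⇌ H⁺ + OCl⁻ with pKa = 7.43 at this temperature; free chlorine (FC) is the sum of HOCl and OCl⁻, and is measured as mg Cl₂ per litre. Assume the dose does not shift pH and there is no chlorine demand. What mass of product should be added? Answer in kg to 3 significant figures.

9.42 kg

[OCl⁻]/[HOCl] = 10^(pH − pKa) = 10^(7.97 − 7.43) = 3.467; fraction as HOCl = 1/(1 + 3.467) = 0.2238.
Free chlorine required for 1.93 ppm HOCl: 1.93 / 0.2238 = 8.622 ppm.
FC to add: 8.622 − 0.7 = 7.922 mg/L as Cl₂.
Cl₂ equivalent: 7.922 mg/L × 819,000 L = 6488 g.
Product at 68.9% available Cl: 6488 / 0.689 = 9417 g.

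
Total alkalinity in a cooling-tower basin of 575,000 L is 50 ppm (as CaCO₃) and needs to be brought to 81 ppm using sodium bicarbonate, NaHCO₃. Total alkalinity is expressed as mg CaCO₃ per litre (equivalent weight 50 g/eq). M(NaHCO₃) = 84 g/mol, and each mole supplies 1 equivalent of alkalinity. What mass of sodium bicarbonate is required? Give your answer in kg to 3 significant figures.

Alkalinity to add: (81 − 50) = 31 mg/L as CaCO₃ × 575,000 L = 17,820 g as CaCO₃.
Equivalents: 17,820 g ÷ 50 g/eq = 356.5 eq.
NaHCO₃ supplies 1 eq per mole → 356.5 mol.
Mass: 356.5 mol × 84 g/mol = 29,950 g.

29.9 kg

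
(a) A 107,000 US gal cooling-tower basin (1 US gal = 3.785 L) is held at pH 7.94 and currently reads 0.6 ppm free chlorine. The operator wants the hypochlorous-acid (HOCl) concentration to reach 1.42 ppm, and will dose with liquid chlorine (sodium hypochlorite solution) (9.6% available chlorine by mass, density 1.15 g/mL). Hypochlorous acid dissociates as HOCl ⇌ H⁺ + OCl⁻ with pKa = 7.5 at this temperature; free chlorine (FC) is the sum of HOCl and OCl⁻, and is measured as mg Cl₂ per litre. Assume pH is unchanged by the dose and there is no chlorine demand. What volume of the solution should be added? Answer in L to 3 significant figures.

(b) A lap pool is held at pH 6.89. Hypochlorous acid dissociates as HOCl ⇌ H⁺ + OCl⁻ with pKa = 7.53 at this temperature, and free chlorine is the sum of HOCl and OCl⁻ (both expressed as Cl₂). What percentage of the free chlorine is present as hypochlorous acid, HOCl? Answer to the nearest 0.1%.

(a) Volume: 107,000 US gal × 3.785 L/gal = 404,995 L.
(a) [OCl⁻]/[HOCl] = 10^(pH − pKa) = 10^(7.94 − 7.5) = 2.754; fraction as HOCl = 1/(1 + 2.754) = 0.2664.
(a) Free chlorine required for 1.42 ppm HOCl: 1.42 / 0.2664 = 5.331 ppm.
(a) FC to add: 5.331 − 0.6 = 4.731 mg/L as Cl₂.
(a) Cl₂ equivalent: 4.731 mg/L × 404,995 L = 1916 g.
(a) Product at 9.6% available Cl: 1916 / 0.096 = 19,960 g.
(a) Volume: 19,960 g ÷ 1.15 g/mL = 17,360 mL.

(b) [OCl⁻]/[HOCl] = 10^(pH − pKa) = 10^(6.89 − 7.53) = 10^-0.64 = 0.2291.
(b) Fraction as HOCl = 1 / (1 + 0.2291) = 0.8136.

(a) 17.4 L; (b) 81.4%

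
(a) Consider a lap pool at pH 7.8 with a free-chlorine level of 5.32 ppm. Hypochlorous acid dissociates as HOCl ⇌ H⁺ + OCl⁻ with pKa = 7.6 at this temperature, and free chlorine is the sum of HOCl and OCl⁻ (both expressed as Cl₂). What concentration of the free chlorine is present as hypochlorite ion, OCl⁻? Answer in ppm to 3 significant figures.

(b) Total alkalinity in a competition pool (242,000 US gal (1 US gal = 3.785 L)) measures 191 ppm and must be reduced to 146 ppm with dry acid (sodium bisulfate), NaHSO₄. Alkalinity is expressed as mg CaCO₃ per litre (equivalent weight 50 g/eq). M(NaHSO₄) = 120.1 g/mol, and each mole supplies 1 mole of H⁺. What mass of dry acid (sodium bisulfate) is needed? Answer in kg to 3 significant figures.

(a) 3.26 ppm; (b) 99.0 kg

(a) [OCl⁻]/[HOCl] = 10^(pH − pKa) = 10^(7.8 − 7.6) = 10^0.20 = 1.585.
(a) Fraction as HOCl = 1 / (1 + 1.585) = 0.3869.
(a) OCl⁻ = (1 − 0.3869) × 5.32 ppm = 3.262 ppm.

(b) Volume: 242,000 US gal × 3.785 L/gal = 915,970 L.
(b) Alkalinity to neutralize: (191 − 146) = 45 mg/L as CaCO₃ × 915,970 L = 41,220 g as CaCO₃.
(b) Equivalents of H⁺ required: 41,220 ÷ 50 g/eq = 824.4 eq = 824.4 mol NaHSO₄.
(b) Mass of NaHSO₄: 824.4 × 120.1 = 99,010 g.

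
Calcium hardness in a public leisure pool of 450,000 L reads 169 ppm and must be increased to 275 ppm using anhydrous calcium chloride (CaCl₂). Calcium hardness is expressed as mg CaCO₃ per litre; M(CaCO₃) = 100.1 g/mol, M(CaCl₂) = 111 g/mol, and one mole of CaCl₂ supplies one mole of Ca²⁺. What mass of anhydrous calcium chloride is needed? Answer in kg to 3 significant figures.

52.9 kg

Hardness to add: (275 − 169) = 106 mg/L as CaCO₃ × 450,000 L = 47,700 g as CaCO₃.
Moles of Ca²⁺ (1 mol Ca²⁺ ≡ 1 mol CaCO₃): 47,700 / 100.1 g/mol = 476.5 mol.
Mass of CaCl₂: 476.5 × 111 = 52,890 g.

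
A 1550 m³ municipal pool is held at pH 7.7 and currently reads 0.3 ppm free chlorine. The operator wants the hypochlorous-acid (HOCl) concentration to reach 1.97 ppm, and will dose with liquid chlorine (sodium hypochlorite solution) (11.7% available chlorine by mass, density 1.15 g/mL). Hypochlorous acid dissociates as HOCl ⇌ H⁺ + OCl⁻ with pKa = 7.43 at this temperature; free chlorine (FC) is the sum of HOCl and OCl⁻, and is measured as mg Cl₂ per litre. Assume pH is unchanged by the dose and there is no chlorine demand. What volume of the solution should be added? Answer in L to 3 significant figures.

Volume: 1550 m³ = 1,550,000 L.
[OCl⁻]/[HOCl] = 10^(pH − pKa) = 10^(7.7 − 7.43) = 1.862; fraction as HOCl = 1/(1 + 1.862) = 0.3494.
Free chlorine required for 1.97 ppm HOCl: 1.97 / 0.3494 = 5.638 ppm.
FC to add: 5.638 − 0.3 = 5.338 mg/L as Cl₂.
Cl₂ equivalent: 5.338 mg/L × 1,550,000 L = 8274 g.
Product at 11.7% available Cl: 8274 / 0.117 = 70,720 g.
Volume: 70,720 g ÷ 1.15 g/mL = 61,500 mL.

61.5 L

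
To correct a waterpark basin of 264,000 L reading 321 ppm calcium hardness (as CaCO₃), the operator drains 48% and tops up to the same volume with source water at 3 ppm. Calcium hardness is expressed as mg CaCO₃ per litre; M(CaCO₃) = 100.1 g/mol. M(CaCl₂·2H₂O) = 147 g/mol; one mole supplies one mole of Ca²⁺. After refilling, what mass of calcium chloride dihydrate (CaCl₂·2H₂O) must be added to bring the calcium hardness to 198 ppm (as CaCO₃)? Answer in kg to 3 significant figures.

After draining 48% and refilling: 321 × 0.52 + 3 × 0.48 = 168.36 ppm.
Deficit to target: 198 − 168.36 = 29.64 mg/L.
As CaCO₃: 29.64 mg/L × 264,000 L = 7825 g; ÷ 100.1 = 78.17 mol Ca²⁺.
Mass: 78.17 × 147 = 11,490 g.

11.5 kg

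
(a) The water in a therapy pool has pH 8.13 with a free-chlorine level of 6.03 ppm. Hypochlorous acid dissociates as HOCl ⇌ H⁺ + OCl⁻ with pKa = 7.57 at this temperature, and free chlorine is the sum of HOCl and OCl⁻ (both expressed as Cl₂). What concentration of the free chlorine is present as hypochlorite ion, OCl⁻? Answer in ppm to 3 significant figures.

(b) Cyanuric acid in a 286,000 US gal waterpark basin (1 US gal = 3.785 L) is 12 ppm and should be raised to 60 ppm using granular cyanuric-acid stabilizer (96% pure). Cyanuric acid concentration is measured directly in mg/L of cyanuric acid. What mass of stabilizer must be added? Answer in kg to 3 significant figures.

(a) [OCl⁻]/[HOCl] = 10^(pH − pKa) = 10^(8.13 − 7.57) = 10^0.56 = 3.631.
(a) Fraction as HOCl = 1 / (1 + 3.631) = 0.2159.
(a) OCl⁻ = (1 − 0.2159) × 6.03 ppm = 4.728 ppm.

(b) Volume: 286,000 US gal × 3.785 L/gal = 1,082,510 L.
(b) CYA to add: (60 − 12) = 48 mg/L × 1,082,510 L = 51,960 g cyanuric acid.
(b) At 96% purity: 51,960 / 0.96 = 54,130 g product.

(a) 4.73 ppm; (b) 54.1 kg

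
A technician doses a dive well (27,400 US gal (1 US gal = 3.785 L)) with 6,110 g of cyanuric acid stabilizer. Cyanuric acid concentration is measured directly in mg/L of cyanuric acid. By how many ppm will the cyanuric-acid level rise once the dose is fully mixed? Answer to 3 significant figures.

58.9 ppm

Volume: 27,400 US gal × 3.785 L/gal = 103,709 L.
Rise: 6,110 g / 103,709 L × 1000 = 58.91 mg/L.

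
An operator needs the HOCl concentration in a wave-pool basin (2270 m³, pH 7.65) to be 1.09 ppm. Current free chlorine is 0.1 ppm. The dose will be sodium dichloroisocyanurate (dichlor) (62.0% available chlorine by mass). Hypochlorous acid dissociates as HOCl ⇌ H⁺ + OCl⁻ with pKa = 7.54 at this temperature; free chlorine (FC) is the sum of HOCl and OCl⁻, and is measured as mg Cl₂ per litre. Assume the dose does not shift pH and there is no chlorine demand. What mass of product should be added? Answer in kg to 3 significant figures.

8.77 kg

Volume: 2270 m³ = 2,270,000 L.
[OCl⁻]/[HOCl] = 10^(pH − pKa) = 10^(7.65 − 7.54) = 1.288; fraction as HOCl = 1/(1 + 1.288) = 0.437.
Free chlorine required for 1.09 ppm HOCl: 1.09 / 0.437 = 2.494 ppm.
FC to add: 2.494 − 0.1 = 2.394 mg/L as Cl₂.
Cl₂ equivalent: 2.394 mg/L × 2,270,000 L = 5435 g.
Product at 62.0% available Cl: 5435 / 0.62 = 8766 g.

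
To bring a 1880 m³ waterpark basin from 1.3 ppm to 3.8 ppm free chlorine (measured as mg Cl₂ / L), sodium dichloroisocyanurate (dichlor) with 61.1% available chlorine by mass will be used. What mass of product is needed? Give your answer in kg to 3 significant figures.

7.69 kg

Volume: 1880 m³ = 1,880,000 L.
Chlorine deficit: 3.8 − 1.3 = 2.5 ppm = 2.5 mg/L as Cl₂.
Cl₂ equivalent needed: 2.5 mg/L × 1,880,000 L = 4,700,000 mg = 4700 g.
Product at 61.1% available chlorine: 4700 / 0.611 = 7692 g.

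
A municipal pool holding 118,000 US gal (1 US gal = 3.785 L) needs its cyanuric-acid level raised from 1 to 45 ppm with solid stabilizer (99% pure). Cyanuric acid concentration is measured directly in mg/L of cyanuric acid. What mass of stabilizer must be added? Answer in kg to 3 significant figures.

Volume: 118,000 US gal × 3.785 L/gal = 446,630 L.
CYA to add: (45 − 1) = 44 mg/L × 446,630 L = 19,650 g cyanuric acid.
At 99% purity: 19,650 / 0.99 = 19,850 g product.

19.9 kg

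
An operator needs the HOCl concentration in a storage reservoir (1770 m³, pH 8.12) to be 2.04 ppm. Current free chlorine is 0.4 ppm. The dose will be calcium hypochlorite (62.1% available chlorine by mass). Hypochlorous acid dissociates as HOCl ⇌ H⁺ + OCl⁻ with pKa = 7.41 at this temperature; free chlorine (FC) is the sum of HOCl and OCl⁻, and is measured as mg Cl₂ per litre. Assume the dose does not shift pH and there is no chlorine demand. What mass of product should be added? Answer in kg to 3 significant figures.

Volume: 1770 m³ = 1,770,000 L.
[OCl⁻]/[HOCl] = 10^(pH − pKa) = 10^(8.12 − 7.41) = 5.129; fraction as HOCl = 1/(1 + 5.129) = 0.1632.
Free chlorine required for 2.04 ppm HOCl: 2.04 / 0.1632 = 12.5 ppm.
FC to add: 12.5 − 0.4 = 12.1 mg/L as Cl₂.
Cl₂ equivalent: 12.1 mg/L × 1,770,000 L = 21,420 g.
Product at 62.1% available Cl: 21,420 / 0.621 = 34,490 g.

34.5 kg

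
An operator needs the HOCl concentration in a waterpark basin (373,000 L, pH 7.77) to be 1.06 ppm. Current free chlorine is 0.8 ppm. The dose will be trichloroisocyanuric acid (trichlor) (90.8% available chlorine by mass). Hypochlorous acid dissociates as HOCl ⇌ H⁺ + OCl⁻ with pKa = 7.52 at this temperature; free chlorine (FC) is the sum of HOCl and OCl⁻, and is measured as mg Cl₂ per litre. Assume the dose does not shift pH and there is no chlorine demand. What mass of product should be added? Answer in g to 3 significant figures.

881 g

[OCl⁻]/[HOCl] = 10^(pH − pKa) = 10^(7.77 − 7.52) = 1.778; fraction as HOCl = 1/(1 + 1.778) = 0.3599.
Free chlorine required for 1.06 ppm HOCl: 1.06 / 0.3599 = 2.945 ppm.
FC to add: 2.945 − 0.8 = 2.145 mg/L as Cl₂.
Cl₂ equivalent: 2.145 mg/L × 373,000 L = 800.1 g.
Product at 90.8% available Cl: 800.1 / 0.908 = 881.1 g.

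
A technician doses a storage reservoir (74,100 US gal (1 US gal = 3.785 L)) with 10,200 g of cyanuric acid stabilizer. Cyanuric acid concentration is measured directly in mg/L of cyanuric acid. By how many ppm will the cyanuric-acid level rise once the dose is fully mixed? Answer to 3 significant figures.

36.4 ppm

Volume: 74,100 US gal × 3.785 L/gal = 280,468 L.
Rise: 10,200 g / 280,468 L × 1000 = 36.37 mg/L.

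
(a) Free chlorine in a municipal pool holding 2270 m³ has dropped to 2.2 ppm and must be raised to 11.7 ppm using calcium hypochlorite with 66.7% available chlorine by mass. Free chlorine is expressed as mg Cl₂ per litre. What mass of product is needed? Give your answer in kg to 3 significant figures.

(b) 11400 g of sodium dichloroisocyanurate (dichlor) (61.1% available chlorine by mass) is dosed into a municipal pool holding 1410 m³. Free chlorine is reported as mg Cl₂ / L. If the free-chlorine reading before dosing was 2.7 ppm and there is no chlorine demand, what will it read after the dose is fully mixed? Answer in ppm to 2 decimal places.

(a) Volume: 2270 m³ = 2,270,000 L.
(a) Chlorine deficit: 11.7 − 2.2 = 9.5 ppm = 9.5 mg/L as Cl₂.
(a) Cl₂ equivalent needed: 9.5 mg/L × 2,270,000 L = 21,560,000 mg = 21,560 g.
(a) Product at 66.7% available chlorine: 21,560 / 0.667 = 32,330 g.

(b) Volume: 1410 m³ = 1,410,000 L.
(b) Available chlorine delivered: 11,400 g × 0.611 = 6965 g as Cl₂.
(b) Concentration rise: 6965 g / 1,410,000 L = 4.94 mg/L = 4.94 ppm.
(b) Final FC: 2.7 + 4.94 = 7.64 ppm.

(a) 32.3 kg; (b) 7.64 ppm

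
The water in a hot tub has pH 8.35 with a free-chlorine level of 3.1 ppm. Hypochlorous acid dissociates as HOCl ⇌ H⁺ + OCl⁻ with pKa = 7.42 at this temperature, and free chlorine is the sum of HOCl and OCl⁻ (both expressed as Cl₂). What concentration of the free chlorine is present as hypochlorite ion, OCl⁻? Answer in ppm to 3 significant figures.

2.77 ppm

[OCl⁻]/[HOCl] = 10^(pH − pKa) = 10^(8.35 − 7.42) = 10^0.93 = 8.511.
Fraction as HOCl = 1 / (1 + 8.511) = 0.1051.
OCl⁻ = (1 − 0.1051) × 3.1 ppm = 2.774 ppm.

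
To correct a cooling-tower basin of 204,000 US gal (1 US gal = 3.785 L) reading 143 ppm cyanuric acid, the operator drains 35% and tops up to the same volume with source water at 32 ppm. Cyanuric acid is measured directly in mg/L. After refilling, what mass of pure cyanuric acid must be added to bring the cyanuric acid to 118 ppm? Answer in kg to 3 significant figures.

10.7 kg

Volume: 204,000 US gal × 3.785 L/gal = 772,140 L.
After draining 35% and refilling: 143 × 0.65 + 32 × 0.35 = 104.15 ppm.
Deficit to target: 118 − 104.15 = 13.85 mg/L.
Mass: 13.85 mg/L × 772,140 L = 10,690 g cyanuric acid.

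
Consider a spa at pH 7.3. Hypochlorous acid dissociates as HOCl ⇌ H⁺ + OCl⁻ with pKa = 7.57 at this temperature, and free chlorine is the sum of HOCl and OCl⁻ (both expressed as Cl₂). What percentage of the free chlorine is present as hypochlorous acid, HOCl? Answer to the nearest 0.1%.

[OCl⁻]/[HOCl] = 10^(pH − pKa) = 10^(7.3 − 7.57) = 10^-0.27 = 0.537.
Fraction as HOCl = 1 / (1 + 0.537) = 0.6506.

65.1%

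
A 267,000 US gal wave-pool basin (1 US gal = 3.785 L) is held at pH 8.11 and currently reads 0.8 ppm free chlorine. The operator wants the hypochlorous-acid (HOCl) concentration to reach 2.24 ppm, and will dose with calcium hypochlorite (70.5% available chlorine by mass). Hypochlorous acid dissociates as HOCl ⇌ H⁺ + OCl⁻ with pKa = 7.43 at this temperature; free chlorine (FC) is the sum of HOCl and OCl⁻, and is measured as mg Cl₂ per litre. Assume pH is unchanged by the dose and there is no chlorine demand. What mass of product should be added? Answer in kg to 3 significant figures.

17.4 kg

Volume: 267,000 US gal × 3.785 L/gal = 1,010,595 L.
[OCl⁻]/[HOCl] = 10^(pH − pKa) = 10^(8.11 − 7.43) = 4.786; fraction as HOCl = 1/(1 + 4.786) = 0.1728.
Free chlorine required for 2.24 ppm HOCl: 2.24 / 0.1728 = 12.96 ppm.
FC to add: 12.96 − 0.8 = 12.16 mg/L as Cl₂.
Cl₂ equivalent: 12.16 mg/L × 1,010,595 L = 12,290 g.
Product at 70.5% available Cl: 12,290 / 0.705 = 17,430 g.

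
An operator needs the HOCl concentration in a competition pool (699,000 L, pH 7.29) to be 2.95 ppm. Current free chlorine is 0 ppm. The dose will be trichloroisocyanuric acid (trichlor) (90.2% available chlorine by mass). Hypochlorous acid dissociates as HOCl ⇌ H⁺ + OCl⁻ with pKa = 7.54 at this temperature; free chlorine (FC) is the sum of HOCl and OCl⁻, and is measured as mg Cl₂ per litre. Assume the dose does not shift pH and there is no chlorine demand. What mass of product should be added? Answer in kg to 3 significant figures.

3.57 kg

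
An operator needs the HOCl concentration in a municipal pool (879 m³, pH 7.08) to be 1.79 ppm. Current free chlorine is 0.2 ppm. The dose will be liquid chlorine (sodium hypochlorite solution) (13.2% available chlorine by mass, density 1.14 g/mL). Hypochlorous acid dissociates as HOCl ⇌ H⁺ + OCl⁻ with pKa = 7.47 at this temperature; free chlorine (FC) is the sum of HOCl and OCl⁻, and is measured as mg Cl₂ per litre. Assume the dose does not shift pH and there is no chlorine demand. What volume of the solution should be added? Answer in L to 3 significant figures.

Volume: 879 m³ = 879,000 L.
[OCl⁻]/[HOCl] = 10^(pH − pKa) = 10^(7.08 − 7.47) = 0.4074; fraction as HOCl = 1/(1 + 0.4074) = 0.7105.
Free chlorine required for 1.79 ppm HOCl: 1.79 / 0.7105 = 2.519 ppm.
FC to add: 2.519 − 0.2 = 2.319 mg/L as Cl₂.
Cl₂ equivalent: 2.319 mg/L × 879,000 L = 2039 g.
Product at 13.2% available Cl: 2039 / 0.132 = 15,440 g.
Volume: 15,440 g ÷ 1.14 g/mL = 13,550 mL.

13.5 L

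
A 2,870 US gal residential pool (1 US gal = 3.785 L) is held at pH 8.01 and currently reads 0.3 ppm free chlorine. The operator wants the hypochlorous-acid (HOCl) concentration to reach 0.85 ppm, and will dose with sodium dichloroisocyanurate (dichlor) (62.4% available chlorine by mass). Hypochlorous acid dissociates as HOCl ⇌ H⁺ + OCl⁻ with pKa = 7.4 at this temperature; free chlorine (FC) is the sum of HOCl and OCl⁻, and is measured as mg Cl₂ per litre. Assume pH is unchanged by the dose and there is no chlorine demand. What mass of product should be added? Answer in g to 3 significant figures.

Volume: 2,870 US gal × 3.785 L/gal = 10,863 L.
[OCl⁻]/[HOCl] = 10^(pH − pKa) = 10^(8.01 − 7.4) = 4.074; fraction as HOCl = 1/(1 + 4.074) = 0.1971.
Free chlorine required for 0.85 ppm HOCl: 0.85 / 0.1971 = 4.313 ppm.
FC to add: 4.313 − 0.3 = 4.013 mg/L as Cl₂.
Cl₂ equivalent: 4.013 mg/L × 10,863 L = 43.59 g.
Product at 62.4% available Cl: 43.59 / 0.624 = 69.86 g.

69.9 g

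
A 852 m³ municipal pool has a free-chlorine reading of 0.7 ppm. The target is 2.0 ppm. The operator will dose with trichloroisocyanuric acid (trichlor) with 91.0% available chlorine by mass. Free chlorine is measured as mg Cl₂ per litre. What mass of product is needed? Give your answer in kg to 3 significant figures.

Volume: 852 m³ = 852,000 L.
Chlorine deficit: 2.0 − 0.7 = 1.3 ppm = 1.3 mg/L as Cl₂.
Cl₂ equivalent needed: 1.3 mg/L × 852,000 L = 1,108,000 mg = 1108 g.
Product at 91.0% available chlorine: 1108 / 0.91 = 1217 g.

1.22 kg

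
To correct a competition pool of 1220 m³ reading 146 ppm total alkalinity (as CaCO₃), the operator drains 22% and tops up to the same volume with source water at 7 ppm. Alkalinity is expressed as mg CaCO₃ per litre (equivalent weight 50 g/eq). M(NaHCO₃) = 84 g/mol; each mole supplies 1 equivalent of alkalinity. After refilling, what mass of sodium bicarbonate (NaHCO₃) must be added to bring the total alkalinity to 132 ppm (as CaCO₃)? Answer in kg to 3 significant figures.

34.0 kg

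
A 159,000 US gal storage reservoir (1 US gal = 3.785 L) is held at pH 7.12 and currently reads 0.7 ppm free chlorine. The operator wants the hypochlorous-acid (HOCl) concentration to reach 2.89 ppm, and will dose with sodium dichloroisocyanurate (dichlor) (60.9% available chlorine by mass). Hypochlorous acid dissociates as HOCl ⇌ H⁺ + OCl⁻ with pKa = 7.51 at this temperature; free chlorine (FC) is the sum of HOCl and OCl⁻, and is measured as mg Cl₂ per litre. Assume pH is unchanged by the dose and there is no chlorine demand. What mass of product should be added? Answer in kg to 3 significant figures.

3.33 kg

Volume: 159,000 US gal × 3.785 L/gal = 601,815 L.
[OCl⁻]/[HOCl] = 10^(pH − pKa) = 10^(7.12 − 7.51) = 0.4074; fraction as HOCl = 1/(1 + 0.4074) = 0.7105.
Free chlorine required for 2.89 ppm HOCl: 2.89 / 0.7105 = 4.067 ppm.
FC to add: 4.067 − 0.7 = 3.367 mg/L as Cl₂.
Cl₂ equivalent: 3.367 mg/L × 601,815 L = 2027 g.
Product at 60.9% available Cl: 2027 / 0.609 = 3328 g.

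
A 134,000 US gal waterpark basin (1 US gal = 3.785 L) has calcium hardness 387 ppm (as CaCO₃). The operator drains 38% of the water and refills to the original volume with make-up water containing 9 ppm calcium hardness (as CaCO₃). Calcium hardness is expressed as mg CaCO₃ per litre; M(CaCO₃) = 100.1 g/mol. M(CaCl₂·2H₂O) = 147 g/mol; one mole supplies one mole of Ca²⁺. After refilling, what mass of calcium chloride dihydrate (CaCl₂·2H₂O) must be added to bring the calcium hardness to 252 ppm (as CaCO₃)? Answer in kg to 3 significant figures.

6.44 kg

Volume: 134,000 US gal × 3.785 L/gal = 507,190 L.
After draining 38% and refilling: 387 × 0.62 + 9 × 0.38 = 243.36 ppm.
Deficit to target: 252 − 243.36 = 8.64 mg/L.
As CaCO₃: 8.64 mg/L × 507,190 L = 4382 g; ÷ 100.1 = 43.78 mol Ca²⁺.
Mass: 43.78 × 147 = 6435 g.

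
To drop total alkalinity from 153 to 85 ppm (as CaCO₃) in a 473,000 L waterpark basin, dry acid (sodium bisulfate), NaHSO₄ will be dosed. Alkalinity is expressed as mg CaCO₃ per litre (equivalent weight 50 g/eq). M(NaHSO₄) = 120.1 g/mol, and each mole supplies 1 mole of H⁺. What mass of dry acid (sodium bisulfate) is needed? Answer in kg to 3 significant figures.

77.3 kg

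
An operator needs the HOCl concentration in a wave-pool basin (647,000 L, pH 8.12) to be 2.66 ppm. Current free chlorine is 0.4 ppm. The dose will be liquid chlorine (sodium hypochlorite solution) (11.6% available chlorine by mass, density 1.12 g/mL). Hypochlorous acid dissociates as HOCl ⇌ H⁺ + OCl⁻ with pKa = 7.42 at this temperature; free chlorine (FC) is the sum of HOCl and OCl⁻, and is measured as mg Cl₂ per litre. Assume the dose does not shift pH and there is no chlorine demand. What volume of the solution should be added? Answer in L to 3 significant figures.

[OCl⁻]/[HOCl] = 10^(pH − pKa) = 10^(8.12 − 7.42) = 5.012; fraction as HOCl = 1/(1 + 5.012) = 0.1663.
Free chlorine required for 2.66 ppm HOCl: 2.66 / 0.1663 = 15.99 ppm.
FC to add: 15.99 − 0.4 = 15.59 mg/L as Cl₂.
Cl₂ equivalent: 15.59 mg/L × 647,000 L = 10,090 g.
Product at 11.6% available Cl: 10,090 / 0.116 = 86,960 g.
Volume: 86,960 g ÷ 1.12 g/mL = 77,650 mL.

77.6 L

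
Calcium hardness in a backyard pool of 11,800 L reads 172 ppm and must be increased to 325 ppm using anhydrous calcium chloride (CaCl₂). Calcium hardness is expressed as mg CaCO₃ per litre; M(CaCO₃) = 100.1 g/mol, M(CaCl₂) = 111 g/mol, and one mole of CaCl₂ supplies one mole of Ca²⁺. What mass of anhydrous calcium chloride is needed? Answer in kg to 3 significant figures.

2.00 kg

Hardness to add: (325 − 172) = 153 mg/L as CaCO₃ × 11,800 L = 1805 g as CaCO₃.
Moles of Ca²⁺ (1 mol Ca²⁺ ≡ 1 mol CaCO₃): 1805 / 100.1 g/mol = 18.04 mol.
Mass of CaCl₂: 18.04 × 111 = 2002 g.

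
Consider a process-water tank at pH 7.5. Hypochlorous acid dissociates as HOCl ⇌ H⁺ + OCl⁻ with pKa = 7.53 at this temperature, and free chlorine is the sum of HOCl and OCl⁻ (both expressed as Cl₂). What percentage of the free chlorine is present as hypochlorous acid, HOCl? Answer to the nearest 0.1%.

51.7%

[OCl⁻]/[HOCl] = 10^(pH − pKa) = 10^(7.5 − 7.53) = 10^-0.03 = 0.9333.
Fraction as HOCl = 1 / (1 + 0.9333) = 0.5173.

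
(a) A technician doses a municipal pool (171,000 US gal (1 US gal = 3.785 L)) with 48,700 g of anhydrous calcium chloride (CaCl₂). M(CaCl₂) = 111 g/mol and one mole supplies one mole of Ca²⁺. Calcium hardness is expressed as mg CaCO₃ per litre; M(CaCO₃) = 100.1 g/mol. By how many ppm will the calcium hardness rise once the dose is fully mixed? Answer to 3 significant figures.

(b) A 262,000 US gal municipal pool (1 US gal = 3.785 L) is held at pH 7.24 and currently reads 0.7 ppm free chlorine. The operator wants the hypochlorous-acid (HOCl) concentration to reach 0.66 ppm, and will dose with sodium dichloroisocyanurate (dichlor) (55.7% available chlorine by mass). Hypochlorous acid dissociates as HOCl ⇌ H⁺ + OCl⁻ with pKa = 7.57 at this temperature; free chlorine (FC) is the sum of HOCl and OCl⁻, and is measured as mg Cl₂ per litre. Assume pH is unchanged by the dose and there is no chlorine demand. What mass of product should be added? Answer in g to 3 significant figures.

(a) Volume: 171,000 US gal × 3.785 L/gal = 647,235 L.
(a) Moles of Ca²⁺: 48,700 g ÷ 111 g/mol = 438.7 mol.
(a) As CaCO₃: 438.7 mol × 100.1 g/mol = 43,920 g.
(a) Rise: 43,920 g / 647,235 L × 1000 = 67.85 mg/L.

(b) Volume: 262,000 US gal × 3.785 L/gal = 991,670 L.
(b) [OCl⁻]/[HOCl] = 10^(pH − pKa) = 10^(7.24 − 7.57) = 0.4677; fraction as HOCl = 1/(1 + 0.4677) = 0.6813.
(b) Free chlorine required for 0.66 ppm HOCl: 0.66 / 0.6813 = 0.9687 ppm.
(b) FC to add: 0.9687 − 0.7 = 0.2687 mg/L as Cl₂.
(b) Cl₂ equivalent: 0.2687 mg/L × 991,670 L = 266.5 g.
(b) Product at 55.7% available Cl: 266.5 / 0.557 = 478.4 g.

(a) 67.9 ppm; (b) 478 g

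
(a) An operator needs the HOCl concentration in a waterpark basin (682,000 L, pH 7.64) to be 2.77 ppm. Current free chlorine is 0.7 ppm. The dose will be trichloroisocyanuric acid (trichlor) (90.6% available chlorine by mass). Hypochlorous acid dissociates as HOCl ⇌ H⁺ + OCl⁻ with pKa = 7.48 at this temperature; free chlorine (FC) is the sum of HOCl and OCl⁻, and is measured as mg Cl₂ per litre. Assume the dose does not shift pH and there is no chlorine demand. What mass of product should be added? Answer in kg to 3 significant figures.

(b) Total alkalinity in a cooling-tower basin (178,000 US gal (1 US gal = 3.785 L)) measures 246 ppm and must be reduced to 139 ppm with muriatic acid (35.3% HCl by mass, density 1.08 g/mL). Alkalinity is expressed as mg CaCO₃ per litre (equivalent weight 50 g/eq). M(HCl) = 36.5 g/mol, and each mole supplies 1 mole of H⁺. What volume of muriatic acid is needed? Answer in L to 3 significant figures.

(a) [OCl⁻]/[HOCl] = 10^(pH − pKa) = 10^(7.64 − 7.48) = 1.445; fraction as HOCl = 1/(1 + 1.445) = 0.4089.
(a) Free chlorine required for 2.77 ppm HOCl: 2.77 / 0.4089 = 6.774 ppm.
(a) FC to add: 6.774 − 0.7 = 6.074 mg/L as Cl₂.
(a) Cl₂ equivalent: 6.074 mg/L × 682,000 L = 4142 g.
(a) Product at 90.6% available Cl: 4142 / 0.906 = 4572 g.

(b) Volume: 178,000 US gal × 3.785 L/gal = 673,730 L.
(b) Alkalinity to neutralize: (246 − 139) = 107 mg/L as CaCO₃ × 673,730 L = 72,090 g as CaCO₃.
(b) Equivalents of H⁺ required: 72,090 ÷ 50 g/eq = 1442 eq = 1442 mol HCl.
(b) Mass of HCl: 1442 × 36.5 = 52,630 g.
(b) Mass of 35.3% solution: 52,630 / 0.353 = 149,100 g.
(b) Volume: 149,100 g ÷ 1.08 g/mL = 138,000 mL.

(a) 4.57 kg; (b) 138 L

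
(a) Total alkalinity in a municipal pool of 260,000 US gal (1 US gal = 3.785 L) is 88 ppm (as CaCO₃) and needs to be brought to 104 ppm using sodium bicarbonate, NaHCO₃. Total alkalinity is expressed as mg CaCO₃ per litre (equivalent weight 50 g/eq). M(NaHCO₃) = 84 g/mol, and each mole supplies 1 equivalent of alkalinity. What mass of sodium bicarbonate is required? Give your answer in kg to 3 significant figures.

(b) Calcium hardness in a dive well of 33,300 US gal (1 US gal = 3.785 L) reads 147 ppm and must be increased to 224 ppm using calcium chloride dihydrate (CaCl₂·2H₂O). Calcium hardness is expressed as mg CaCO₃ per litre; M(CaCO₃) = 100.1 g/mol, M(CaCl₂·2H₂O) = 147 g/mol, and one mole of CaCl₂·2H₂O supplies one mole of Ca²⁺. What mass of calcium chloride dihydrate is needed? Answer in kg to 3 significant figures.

(a) Volume: 260,000 US gal × 3.785 L/gal = 984,100 L.
(a) Alkalinity to add: (104 − 88) = 16 mg/L as CaCO₃ × 984,100 L = 15,750 g as CaCO₃.
(a) Equivalents: 15,750 g ÷ 50 g/eq = 314.9 eq.
(a) NaHCO₃ supplies 1 eq per mole → 314.9 mol.
(a) Mass: 314.9 mol × 84 g/mol = 26,450 g.

(b) Volume: 33,300 US gal × 3.785 L/gal = 126,040 L.
(b) Hardness to add: (224 − 147) = 77 mg/L as CaCO₃ × 126,040 L = 9705 g as CaCO₃.
(b) Moles of Ca²⁺ (1 mol Ca²⁺ ≡ 1 mol CaCO₃): 9705 / 100.1 g/mol = 96.95 mol.
(b) Mass of CaCl₂·2H₂O: 96.95 × 147 = 14,250 g.

(a) 26.5 kg; (b) 14.3 kg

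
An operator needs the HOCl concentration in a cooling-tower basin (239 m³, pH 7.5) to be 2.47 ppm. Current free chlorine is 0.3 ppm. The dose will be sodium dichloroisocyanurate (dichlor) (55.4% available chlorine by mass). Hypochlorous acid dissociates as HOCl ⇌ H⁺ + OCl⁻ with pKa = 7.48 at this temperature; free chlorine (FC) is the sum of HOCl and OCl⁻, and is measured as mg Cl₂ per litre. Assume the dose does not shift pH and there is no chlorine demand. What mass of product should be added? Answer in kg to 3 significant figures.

Volume: 239 m³ = 239,000 L.
[OCl⁻]/[HOCl] = 10^(pH − pKa) = 10^(7.5 − 7.48) = 1.047; fraction as HOCl = 1/(1 + 1.047) = 0.4885.
Free chlorine required for 2.47 ppm HOCl: 2.47 / 0.4885 = 5.056 ppm.
FC to add: 5.056 − 0.3 = 4.756 mg/L as Cl₂.
Cl₂ equivalent: 4.756 mg/L × 239,000 L = 1137 g.
Product at 55.4% available Cl: 1137 / 0.554 = 2052 g.

2.05 kg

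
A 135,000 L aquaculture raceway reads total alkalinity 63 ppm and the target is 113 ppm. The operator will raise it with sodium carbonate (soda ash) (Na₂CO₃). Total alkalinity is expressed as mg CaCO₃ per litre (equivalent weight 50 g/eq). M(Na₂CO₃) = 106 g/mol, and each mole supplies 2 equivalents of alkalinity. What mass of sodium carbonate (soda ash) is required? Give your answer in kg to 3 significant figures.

7.16 kg

Alkalinity to add: (113 − 63) = 50 mg/L as CaCO₃ × 135,000 L = 6750 g as CaCO₃.
Equivalents: 6750 g ÷ 50 g/eq = 135 eq.
Each mole of Na₂CO₃ supplies 2 eq, so 135 / 2 = 67.5 mol.
Mass: 67.5 mol × 106 g/mol = 7155 g.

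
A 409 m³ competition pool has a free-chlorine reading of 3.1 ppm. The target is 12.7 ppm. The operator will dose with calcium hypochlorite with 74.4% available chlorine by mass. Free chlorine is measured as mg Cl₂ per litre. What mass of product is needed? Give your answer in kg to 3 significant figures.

Volume: 409 m³ = 409,000 L.
Chlorine deficit: 12.7 − 3.1 = 9.6 ppm = 9.6 mg/L as Cl₂.
Cl₂ equivalent needed: 9.6 mg/L × 409,000 L = 3,926,000 mg = 3926 g.
Product at 74.4% available chlorine: 3926 / 0.744 = 5277 g.

5.28 kg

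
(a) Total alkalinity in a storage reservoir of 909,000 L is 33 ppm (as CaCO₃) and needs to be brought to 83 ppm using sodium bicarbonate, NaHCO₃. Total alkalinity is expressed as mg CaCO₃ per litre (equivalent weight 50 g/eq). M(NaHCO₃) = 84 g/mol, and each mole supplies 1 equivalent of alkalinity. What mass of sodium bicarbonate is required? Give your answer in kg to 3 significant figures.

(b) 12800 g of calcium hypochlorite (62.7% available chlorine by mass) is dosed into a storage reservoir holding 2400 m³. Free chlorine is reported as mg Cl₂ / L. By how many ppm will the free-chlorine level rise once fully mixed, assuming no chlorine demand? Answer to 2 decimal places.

(a) Alkalinity to add: (83 − 33) = 50 mg/L as CaCO₃ × 909,000 L = 45,450 g as CaCO₃.
(a) Equivalents: 45,450 g ÷ 50 g/eq = 909 eq.
(a) NaHCO₃ supplies 1 eq per mole → 909 mol.
(a) Mass: 909 mol × 84 g/mol = 76,360 g.

(b) Volume: 2400 m³ = 2,400,000 L.
(b) Available chlorine delivered: 12,800 g × 0.627 = 8026 g as Cl₂.
(b) Concentration rise: 8026 g / 2,400,000 L = 3.344 mg/L = 3.34 ppm.

(a) 76.4 kg; (b) 3.34 ppm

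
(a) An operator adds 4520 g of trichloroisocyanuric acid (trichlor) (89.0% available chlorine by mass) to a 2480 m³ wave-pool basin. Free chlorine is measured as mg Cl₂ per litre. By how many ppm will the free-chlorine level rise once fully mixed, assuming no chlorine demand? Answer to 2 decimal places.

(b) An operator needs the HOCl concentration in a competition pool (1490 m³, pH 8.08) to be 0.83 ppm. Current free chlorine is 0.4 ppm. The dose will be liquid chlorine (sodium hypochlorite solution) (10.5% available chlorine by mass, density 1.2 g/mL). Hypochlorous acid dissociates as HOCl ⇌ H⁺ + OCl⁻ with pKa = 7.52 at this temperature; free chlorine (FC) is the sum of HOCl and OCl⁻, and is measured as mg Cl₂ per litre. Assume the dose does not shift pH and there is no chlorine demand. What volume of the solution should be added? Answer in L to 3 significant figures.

(a) Volume: 2480 m³ = 2,480,000 L.
(a) Available chlorine delivered: 4520 g × 0.89 = 4023 g as Cl₂.
(a) Concentration rise: 4023 g / 2,480,000 L = 1.622 mg/L = 1.62 ppm.

(b) Volume: 1490 m³ = 1,490,000 L.
(b) [OCl⁻]/[HOCl] = 10^(pH − pKa) = 10^(8.08 − 7.52) = 3.631; fraction as HOCl = 1/(1 + 3.631) = 0.2159.
(b) Free chlorine required for 0.83 ppm HOCl: 0.83 / 0.2159 = 3.844 ppm.
(b) FC to add: 3.844 − 0.4 = 3.444 mg/L as Cl₂.
(b) Cl₂ equivalent: 3.444 mg/L × 1,490,000 L = 5131 g.
(b) Product at 10.5% available Cl: 5131 / 0.105 = 48,870 g.
(b) Volume: 48,870 g ÷ 1.2 g/mL = 40,720 mL.

(a) 1.62 ppm; (b) 40.7 L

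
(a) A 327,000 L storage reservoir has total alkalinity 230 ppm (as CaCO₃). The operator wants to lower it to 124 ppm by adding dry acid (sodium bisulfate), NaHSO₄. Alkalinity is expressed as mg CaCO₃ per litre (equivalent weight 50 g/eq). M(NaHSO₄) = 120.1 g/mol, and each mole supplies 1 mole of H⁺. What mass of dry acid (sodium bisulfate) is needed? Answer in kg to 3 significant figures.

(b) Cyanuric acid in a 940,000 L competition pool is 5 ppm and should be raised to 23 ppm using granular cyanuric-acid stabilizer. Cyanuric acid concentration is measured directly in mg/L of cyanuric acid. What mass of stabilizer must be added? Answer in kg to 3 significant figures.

(a) 83.3 kg; (b) 16.9 kg

(a) Alkalinity to neutralize: (230 − 124) = 106 mg/L as CaCO₃ × 327,000 L = 34,660 g as CaCO₃.
(a) Equivalents of H⁺ required: 34,660 ÷ 50 g/eq = 693.2 eq = 693.2 mol NaHSO₄.
(a) Mass of NaHSO₄: 693.2 × 120.1 = 83,260 g.

(b) CYA to add: (23 − 5) = 18 mg/L × 940,000 L = 16,920 g cyanuric acid.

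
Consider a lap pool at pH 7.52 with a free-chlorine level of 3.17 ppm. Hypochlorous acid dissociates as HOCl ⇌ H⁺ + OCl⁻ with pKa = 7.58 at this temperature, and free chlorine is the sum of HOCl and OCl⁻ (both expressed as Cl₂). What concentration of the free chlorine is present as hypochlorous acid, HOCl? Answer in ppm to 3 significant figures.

[OCl⁻]/[HOCl] = 10^(pH − pKa) = 10^(7.52 − 7.58) = 10^-0.06 = 0.871.
Fraction as HOCl = 1 / (1 + 0.871) = 0.5345.
HOCl = 0.5345 × 3.17 ppm = 1.694 ppm.

1.69 ppm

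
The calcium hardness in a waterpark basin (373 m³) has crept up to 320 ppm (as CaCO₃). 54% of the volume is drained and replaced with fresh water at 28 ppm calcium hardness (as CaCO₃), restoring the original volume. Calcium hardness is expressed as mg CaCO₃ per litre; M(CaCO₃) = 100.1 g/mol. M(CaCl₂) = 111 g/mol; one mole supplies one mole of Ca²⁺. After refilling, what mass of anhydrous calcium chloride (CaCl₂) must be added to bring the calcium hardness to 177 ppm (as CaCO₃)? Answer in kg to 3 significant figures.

6.07 kg

Volume: 373 m³ = 373,000 L.
After draining 54% and refilling: 320 × 0.46 + 28 × 0.54 = 162.32 ppm.
Deficit to target: 177 − 162.32 = 14.68 mg/L.
As CaCO₃: 14.68 mg/L × 373,000 L = 5476 g; ÷ 100.1 = 54.7 mol Ca²⁺.
Mass: 54.7 × 111 = 6072 g.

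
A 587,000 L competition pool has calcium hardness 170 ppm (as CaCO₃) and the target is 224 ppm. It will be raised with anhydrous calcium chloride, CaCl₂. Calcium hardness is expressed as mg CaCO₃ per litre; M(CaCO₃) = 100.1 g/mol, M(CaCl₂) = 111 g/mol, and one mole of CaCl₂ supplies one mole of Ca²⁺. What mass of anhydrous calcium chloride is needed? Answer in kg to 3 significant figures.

35.1 kg

Hardness to add: (224 − 170) = 54 mg/L as CaCO₃ × 587,000 L = 31,700 g as CaCO₃.
Moles of Ca²⁺ (1 mol Ca²⁺ ≡ 1 mol CaCO₃): 31,700 / 100.1 g/mol = 316.7 mol.
Mass of CaCl₂: 316.7 × 111 = 35,150 g.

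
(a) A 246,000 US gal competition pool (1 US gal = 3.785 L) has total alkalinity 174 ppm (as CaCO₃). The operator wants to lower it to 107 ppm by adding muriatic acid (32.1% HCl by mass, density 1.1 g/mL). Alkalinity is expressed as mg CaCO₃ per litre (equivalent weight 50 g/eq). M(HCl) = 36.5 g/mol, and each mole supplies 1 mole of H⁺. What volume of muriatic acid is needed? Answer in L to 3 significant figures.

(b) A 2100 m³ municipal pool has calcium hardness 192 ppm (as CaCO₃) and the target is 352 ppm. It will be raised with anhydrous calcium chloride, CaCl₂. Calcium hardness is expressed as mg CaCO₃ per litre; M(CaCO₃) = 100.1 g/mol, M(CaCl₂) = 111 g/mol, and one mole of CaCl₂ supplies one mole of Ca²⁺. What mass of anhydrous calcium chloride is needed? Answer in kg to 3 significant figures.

(a) 129 L; (b) 373 kg

(a) Volume: 246,000 US gal × 3.785 L/gal = 931,110 L.
(a) Alkalinity to neutralize: (174 − 107) = 67 mg/L as CaCO₃ × 931,110 L = 62,380 g as CaCO₃.
(a) Equivalents of H⁺ required: 62,380 ÷ 50 g/eq = 1248 eq = 1248 mol HCl.
(a) Mass of HCl: 1248 × 36.5 = 45,540 g.
(a) Mass of 32.1% solution: 45,540 / 0.321 = 141,900 g.
(a) Volume: 141,900 g ÷ 1.1 g/mL = 129,000 mL.

(b) Volume: 2100 m³ = 2,100,000 L.
(b) Hardness to add: (352 − 192) = 160 mg/L as CaCO₃ × 2,100,000 L = 336,000 g as CaCO₃.
(b) Moles of Ca²⁺ (1 mol Ca²⁺ ≡ 1 mol CaCO₃): 336,000 / 100.1 g/mol = 3357 mol.
(b) Mass of CaCl₂: 3357 × 111 = 372,600 g.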